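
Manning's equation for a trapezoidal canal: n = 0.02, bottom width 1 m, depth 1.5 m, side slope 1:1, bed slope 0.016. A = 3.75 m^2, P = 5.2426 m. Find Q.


R = A/P = 3.75/5.2426 = 0.715294
Q = (1/0.02) * 3.75 * 0.715294^(2/3) * 0.016^0.5

18.9693 m^3/s


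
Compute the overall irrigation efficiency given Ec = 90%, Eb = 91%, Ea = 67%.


Ec = 0.9, Eb = 0.91, Ea = 0.67
E = 0.9 * 0.91 * 0.67 * 100 = 54.8730%

54.8730 %


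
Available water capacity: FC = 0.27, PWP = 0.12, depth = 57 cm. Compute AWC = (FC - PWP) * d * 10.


AWC = (FC - PWP) * d * 10
AWC = (0.27 - 0.12) * 57 * 10
AWC = 0.1500 * 57 * 10

85.5000 mm


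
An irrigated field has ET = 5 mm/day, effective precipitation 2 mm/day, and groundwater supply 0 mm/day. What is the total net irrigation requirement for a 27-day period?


Daily deficit = ET - Pe - GW = 5 - 2 - 0 = 3 mm/day
NIR = 3 * 27 = 81 mm

81.0000 mm


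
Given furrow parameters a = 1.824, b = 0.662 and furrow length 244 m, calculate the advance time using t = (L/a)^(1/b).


t = (L/a)^(1/b)
t = (244/1.824)^(1/0.662)
t = 133.771930^(1/0.662)

1629.4150 min


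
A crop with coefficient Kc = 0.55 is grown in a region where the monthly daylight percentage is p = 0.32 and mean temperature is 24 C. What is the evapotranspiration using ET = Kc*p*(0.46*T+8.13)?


ET = Kc * p * (0.46*T + 8.13)
ET = 0.55 * 0.32 * (0.46*24 + 8.13)
ET = 0.55 * 0.32 * 19.1700

3.3739 mm/day


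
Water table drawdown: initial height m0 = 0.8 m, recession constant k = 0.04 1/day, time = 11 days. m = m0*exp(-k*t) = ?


m = m0 * exp(-k*t)
m = 0.8 * exp(-0.04 * 11)
m = 0.8 * exp(-0.4400)

0.5152 m


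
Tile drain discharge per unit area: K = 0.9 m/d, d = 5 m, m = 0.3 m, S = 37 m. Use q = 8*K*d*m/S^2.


q = 8*K*d*m/S^2
q = 8*0.9*5*0.3/37^2
q = 10.8000 / 1369

0.0079 m/d


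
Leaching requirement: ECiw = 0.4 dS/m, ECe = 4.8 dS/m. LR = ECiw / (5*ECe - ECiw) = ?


LR = ECiw / (5*ECe - ECiw)
LR = 0.4 / (5*4.8 - 0.4)
LR = 0.4 / 23.6000

0.0169


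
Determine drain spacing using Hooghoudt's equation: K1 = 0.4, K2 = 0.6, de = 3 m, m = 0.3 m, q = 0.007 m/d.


S^2 = 8*K2*de*m/q + 4*K1*m^2/q
S^2 = 8*0.6*3*0.3/0.007 + 4*0.4*0.3^2/0.007
S = sqrt(637.7143)

25.2530 m


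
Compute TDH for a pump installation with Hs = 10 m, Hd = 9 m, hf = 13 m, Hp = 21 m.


TDH = Hs + Hd + hf + Hp = 10 + 9 + 13 + 21 = 53

53 m


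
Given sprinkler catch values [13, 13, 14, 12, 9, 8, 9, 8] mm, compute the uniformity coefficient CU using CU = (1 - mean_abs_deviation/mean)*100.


mean = 10.750000 mm
MAD = 2.250000 mm
CU = (1 - 2.250000/10.750000)*100

79.0698 %


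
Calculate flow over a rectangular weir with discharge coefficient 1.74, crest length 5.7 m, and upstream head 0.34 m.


Q = C * L * H^(3/2) = 1.74 * 5.7 * 0.34^1.5 = 1.74 * 5.7 * 0.198252

1.9663 m^3/s


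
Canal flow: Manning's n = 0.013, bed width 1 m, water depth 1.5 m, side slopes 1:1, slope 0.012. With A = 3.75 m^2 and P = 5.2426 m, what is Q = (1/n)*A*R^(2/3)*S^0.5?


R = A/P = 3.75/5.2426 = 0.715294
Q = (1/0.013) * 3.75 * 0.715294^(2/3) * 0.012^0.5

25.2737 m^3/s


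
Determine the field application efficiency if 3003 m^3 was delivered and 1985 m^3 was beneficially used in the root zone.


Ea = V_root / V_field * 100 = 1985 / 3003 * 100 = 66.1006%

66.1006 %


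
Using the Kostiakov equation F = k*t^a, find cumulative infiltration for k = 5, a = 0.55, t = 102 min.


F = k * t^a = 5 * 102^0.55
F = 5 * 12.727119

63.6356 mm


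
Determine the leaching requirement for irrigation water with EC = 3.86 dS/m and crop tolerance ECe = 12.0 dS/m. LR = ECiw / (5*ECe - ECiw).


LR = ECiw / (5*ECe - ECiw)
LR = 3.86 / (5*12.0 - 3.86)
LR = 3.86 / 56.1400

0.0688


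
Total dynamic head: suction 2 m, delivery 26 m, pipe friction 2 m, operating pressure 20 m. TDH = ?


TDH = Hs + Hd + hf + Hp = 2 + 26 + 2 + 20 = 50

50 m


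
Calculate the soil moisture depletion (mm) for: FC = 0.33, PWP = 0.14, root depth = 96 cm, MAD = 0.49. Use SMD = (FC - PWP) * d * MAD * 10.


SMD = (FC - PWP) * d * MAD * 10
SMD = (0.33 - 0.14) * 96 * 0.49 * 10
SMD = 0.1900 * 96 * 0.49 * 10

89.3760 mm


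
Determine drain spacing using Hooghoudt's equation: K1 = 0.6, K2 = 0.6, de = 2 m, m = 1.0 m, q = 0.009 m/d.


S^2 = 8*K2*de*m/q + 4*K1*m^2/q
S^2 = 8*0.6*2*1.0/0.009 + 4*0.6*1.0^2/0.009
S = sqrt(1333.3333)

36.5148 m


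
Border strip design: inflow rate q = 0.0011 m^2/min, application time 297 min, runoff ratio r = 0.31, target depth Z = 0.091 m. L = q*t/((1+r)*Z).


L = q*t/((1+r)*Z)
L = 0.0011*297/((1+0.31)*0.091)
L = 0.3267/0.11921

2.7405 m


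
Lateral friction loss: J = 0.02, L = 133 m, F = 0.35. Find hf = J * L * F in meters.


hf = J * L * F = 0.02 * 133 * 0.35 = 0.9310 m

0.9310 m


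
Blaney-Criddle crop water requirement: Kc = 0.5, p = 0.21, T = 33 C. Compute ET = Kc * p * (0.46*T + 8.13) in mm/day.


ET = Kc * p * (0.46*T + 8.13)
ET = 0.5 * 0.21 * (0.46*33 + 8.13)
ET = 0.5 * 0.21 * 23.3100

2.4476 mm/day


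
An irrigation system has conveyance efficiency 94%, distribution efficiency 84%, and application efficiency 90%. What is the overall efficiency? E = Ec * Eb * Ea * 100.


Ec = 0.94, Eb = 0.84, Ea = 0.9
E = 0.94 * 0.84 * 0.9 * 100 = 71.0640%

71.0640 %


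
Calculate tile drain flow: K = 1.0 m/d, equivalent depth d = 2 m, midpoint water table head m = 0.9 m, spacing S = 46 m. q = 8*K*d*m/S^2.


q = 8*K*d*m/S^2
q = 8*1.0*2*0.9/46^2
q = 14.4000 / 2116

0.0068 m/d


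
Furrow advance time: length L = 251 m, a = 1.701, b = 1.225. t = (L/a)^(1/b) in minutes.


t = (L/a)^(1/b)
t = (251/1.701)^(1/1.225)
t = 147.560259^(1/1.225)

58.9640 min


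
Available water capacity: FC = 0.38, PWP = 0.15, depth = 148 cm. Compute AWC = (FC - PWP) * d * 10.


AWC = (FC - PWP) * d * 10
AWC = (0.38 - 0.15) * 148 * 10
AWC = 0.2300 * 148 * 10

340.4000 mm


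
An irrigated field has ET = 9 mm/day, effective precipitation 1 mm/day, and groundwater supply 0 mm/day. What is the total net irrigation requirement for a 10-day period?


Daily deficit = ET - Pe - GW = 9 - 1 - 0 = 8 mm/day
NIR = 8 * 10 = 80 mm

80.0000 mm


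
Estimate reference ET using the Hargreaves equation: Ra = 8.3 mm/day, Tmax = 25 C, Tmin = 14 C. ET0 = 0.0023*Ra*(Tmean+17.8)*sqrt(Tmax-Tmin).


Tmean = (Tmax + Tmin)/2 = (25 + 14)/2 = 19.5
ET0 = 0.0023 * 8.3 * (19.5 + 17.8) * sqrt(25 - 14)
ET0 = 0.0023 * 8.3 * 37.3 * 3.316625

2.3616 mm/day


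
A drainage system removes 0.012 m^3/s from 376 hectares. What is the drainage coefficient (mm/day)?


DC = Q * 86400 / (A * 10000) * 1000
DC = 0.012 * 86400 / (376 * 10000) * 1000
DC = 1036800.0000 / 3760000

0.2757 mm/day


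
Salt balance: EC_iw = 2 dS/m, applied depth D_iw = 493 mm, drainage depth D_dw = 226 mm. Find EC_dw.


EC_dw = EC_iw * D_iw / D_dw
EC_dw = 2 * 493 / 226
EC_dw = 986 / 226

4.3628 dS/m


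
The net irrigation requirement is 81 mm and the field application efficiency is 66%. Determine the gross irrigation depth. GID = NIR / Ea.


Ea = 66% = 0.66
GID = NIR / Ea = 81 / 0.66 = 122.7273 mm

122.7273 mm


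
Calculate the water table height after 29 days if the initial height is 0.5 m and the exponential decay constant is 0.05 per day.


m = m0 * exp(-k*t)
m = 0.5 * exp(-0.05 * 29)
m = 0.5 * exp(-1.4500)

0.1173 m


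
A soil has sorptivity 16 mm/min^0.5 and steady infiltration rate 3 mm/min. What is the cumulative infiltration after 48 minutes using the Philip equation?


F = S*sqrt(t) + A*t
F = 16*sqrt(48) + 3*48
F = 16*6.928203 + 144

254.8512 mm


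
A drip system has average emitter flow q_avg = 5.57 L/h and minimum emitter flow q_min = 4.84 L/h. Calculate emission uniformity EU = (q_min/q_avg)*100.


EU = (q_min/q_avg)*100 = (4.84/5.57)*100 = 86.8941%

86.8941 %


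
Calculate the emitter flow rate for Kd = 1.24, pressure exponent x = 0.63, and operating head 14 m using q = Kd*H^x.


q = Kd * H^x = 1.24 * 14^0.63 = 1.24 * 5.273035

6.5386 L/h


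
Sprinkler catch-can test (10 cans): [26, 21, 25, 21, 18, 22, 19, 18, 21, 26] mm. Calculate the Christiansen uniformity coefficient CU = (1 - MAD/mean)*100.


mean = 21.700000 mm
MAD = 2.440000 mm
CU = (1 - 2.440000/21.700000)*100

88.7558 %


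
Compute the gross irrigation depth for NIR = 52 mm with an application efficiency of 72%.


Ea = 72% = 0.72
GID = NIR / Ea = 52 / 0.72 = 72.2222 mm

72.2222 mm


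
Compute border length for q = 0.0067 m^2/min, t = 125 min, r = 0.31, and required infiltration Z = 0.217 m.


L = q*t/((1+r)*Z)
L = 0.0067*125/((1+0.31)*0.217)
L = 0.8375/0.28427

2.9461 m


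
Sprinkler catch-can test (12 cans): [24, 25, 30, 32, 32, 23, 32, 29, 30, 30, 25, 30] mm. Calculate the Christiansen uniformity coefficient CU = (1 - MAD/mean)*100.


mean = 28.500000 mm
MAD = 2.833333 mm
CU = (1 - 2.833333/28.500000)*100

90.0585 %


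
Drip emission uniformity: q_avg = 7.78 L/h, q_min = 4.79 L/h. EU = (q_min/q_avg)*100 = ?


EU = (q_min/q_avg)*100 = (4.79/7.78)*100 = 61.5681%

61.5681 %


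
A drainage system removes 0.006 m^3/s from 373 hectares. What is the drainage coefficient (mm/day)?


DC = Q * 86400 / (A * 10000) * 1000
DC = 0.006 * 86400 / (373 * 10000) * 1000
DC = 518400.0000 / 3730000

0.1390 mm/day


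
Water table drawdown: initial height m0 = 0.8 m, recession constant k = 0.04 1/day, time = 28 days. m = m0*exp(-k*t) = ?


m = m0 * exp(-k*t)
m = 0.8 * exp(-0.04 * 28)
m = 0.8 * exp(-1.1200)

0.2610 m


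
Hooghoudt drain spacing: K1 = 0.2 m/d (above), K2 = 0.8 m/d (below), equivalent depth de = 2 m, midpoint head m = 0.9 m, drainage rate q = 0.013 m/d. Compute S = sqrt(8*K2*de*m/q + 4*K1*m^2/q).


S^2 = 8*K2*de*m/q + 4*K1*m^2/q
S^2 = 8*0.8*2*0.9/0.013 + 4*0.2*0.9^2/0.013
S = sqrt(936.0000)

30.5941 m


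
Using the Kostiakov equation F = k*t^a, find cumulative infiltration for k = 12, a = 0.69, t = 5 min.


F = k * t^a = 12 * 5^0.69
F = 12 * 3.035913

36.4310 mm


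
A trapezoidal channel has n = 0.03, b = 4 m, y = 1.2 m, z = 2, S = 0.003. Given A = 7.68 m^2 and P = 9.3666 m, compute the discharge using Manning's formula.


R = A/P = 7.68/9.3666 = 0.819935
Q = (1/0.03) * 7.68 * 0.819935^(2/3) * 0.003^0.5

12.2834 m^3/s


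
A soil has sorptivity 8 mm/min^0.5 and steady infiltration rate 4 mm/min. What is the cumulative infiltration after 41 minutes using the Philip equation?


F = S*sqrt(t) + A*t
F = 8*sqrt(41) + 4*41
F = 8*6.403124 + 164

215.2250 mm


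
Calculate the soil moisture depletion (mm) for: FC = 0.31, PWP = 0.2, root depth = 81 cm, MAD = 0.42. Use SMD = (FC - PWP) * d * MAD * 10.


SMD = (FC - PWP) * d * MAD * 10
SMD = (0.31 - 0.2) * 81 * 0.42 * 10
SMD = 0.1100 * 81 * 0.42 * 10

37.4220 mm


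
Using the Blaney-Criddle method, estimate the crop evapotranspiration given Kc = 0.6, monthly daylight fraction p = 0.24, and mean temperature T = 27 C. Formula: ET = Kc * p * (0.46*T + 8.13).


ET = Kc * p * (0.46*T + 8.13)
ET = 0.6 * 0.24 * (0.46*27 + 8.13)
ET = 0.6 * 0.24 * 20.5500

2.9592 mm/day


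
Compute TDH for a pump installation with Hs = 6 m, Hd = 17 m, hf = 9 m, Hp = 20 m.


TDH = Hs + Hd + hf + Hp = 6 + 17 + 9 + 20 = 52

52 m


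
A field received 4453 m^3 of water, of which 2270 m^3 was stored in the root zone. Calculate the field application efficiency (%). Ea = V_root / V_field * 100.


Ea = V_root / V_field * 100 = 2270 / 4453 * 100 = 50.9769%

50.9769 %


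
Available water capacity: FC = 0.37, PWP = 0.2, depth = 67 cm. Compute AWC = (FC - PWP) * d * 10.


AWC = (FC - PWP) * d * 10
AWC = (0.37 - 0.2) * 67 * 10
AWC = 0.1700 * 67 * 10

113.9000 mm


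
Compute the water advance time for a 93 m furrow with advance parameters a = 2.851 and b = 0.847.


t = (L/a)^(1/b)
t = (93/2.851)^(1/0.847)
t = 32.620133^(1/0.847)

61.2178 min


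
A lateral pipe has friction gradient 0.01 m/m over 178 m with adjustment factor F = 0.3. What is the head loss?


hf = J * L * F = 0.01 * 178 * 0.3 = 0.5340 m

0.5340 m


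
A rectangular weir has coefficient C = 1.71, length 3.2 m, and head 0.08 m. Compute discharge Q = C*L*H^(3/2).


Q = C * L * H^(3/2) = 1.71 * 3.2 * 0.08^1.5 = 1.71 * 3.2 * 0.022627

0.1238 m^3/s


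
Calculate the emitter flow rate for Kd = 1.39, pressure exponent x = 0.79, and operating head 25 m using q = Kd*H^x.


q = Kd * H^x = 1.39 * 25^0.79 = 1.39 * 12.716647

17.6761 L/h


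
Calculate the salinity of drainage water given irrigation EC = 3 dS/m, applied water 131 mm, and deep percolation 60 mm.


EC_dw = EC_iw * D_iw / D_dw
EC_dw = 3 * 131 / 60
EC_dw = 393 / 60

6.5500 dS/m


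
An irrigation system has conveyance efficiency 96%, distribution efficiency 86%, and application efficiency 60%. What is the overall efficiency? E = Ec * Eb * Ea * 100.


Ec = 0.96, Eb = 0.86, Ea = 0.6
E = 0.96 * 0.86 * 0.6 * 100 = 49.5360%

49.5360 %


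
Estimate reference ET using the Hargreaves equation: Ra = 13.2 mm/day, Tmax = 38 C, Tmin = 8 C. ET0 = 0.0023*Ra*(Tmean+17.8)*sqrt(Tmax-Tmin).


Tmean = (Tmax + Tmin)/2 = (38 + 8)/2 = 23.0
ET0 = 0.0023 * 13.2 * (23.0 + 17.8) * sqrt(38 - 8)
ET0 = 0.0023 * 13.2 * 40.8 * 5.477226

6.7846 mm/day


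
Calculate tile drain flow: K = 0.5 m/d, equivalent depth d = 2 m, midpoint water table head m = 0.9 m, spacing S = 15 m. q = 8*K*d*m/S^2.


q = 8*K*d*m/S^2
q = 8*0.5*2*0.9/15^2
q = 7.2000 / 225

0.0320 m/d


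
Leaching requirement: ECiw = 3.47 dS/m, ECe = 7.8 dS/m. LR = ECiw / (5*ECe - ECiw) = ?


LR = ECiw / (5*ECe - ECiw)
LR = 3.47 / (5*7.8 - 3.47)
LR = 3.47 / 35.5300

0.0977


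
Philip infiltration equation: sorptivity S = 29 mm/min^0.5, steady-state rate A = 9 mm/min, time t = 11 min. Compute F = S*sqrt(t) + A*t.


F = S*sqrt(t) + A*t
F = 29*sqrt(11) + 9*11
F = 29*3.316625 + 99

195.1821 mm


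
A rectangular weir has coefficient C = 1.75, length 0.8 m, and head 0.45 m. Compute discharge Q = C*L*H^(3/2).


Q = C * L * H^(3/2) = 1.75 * 0.8 * 0.45^1.5 = 1.75 * 0.8 * 0.301869

0.4226 m^3/s


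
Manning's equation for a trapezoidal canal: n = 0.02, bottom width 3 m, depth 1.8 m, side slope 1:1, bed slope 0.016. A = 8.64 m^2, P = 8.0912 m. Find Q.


R = A/P = 8.64/8.0912 = 1.067827
Q = (1/0.02) * 8.64 * 1.067827^(2/3) * 0.016^0.5

57.0879 m^3/s


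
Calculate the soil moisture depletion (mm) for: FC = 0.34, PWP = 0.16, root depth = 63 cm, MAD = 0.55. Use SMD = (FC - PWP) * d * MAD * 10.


SMD = (FC - PWP) * d * MAD * 10
SMD = (0.34 - 0.16) * 63 * 0.55 * 10
SMD = 0.1800 * 63 * 0.55 * 10

62.3700 mm


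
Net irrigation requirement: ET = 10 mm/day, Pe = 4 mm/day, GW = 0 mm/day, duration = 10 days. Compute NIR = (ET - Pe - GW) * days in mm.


Daily deficit = ET - Pe - GW = 10 - 4 - 0 = 6 mm/day
NIR = 6 * 10 = 60 mm

60.0000 mm


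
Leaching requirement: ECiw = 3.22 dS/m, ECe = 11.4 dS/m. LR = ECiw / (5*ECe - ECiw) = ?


LR = ECiw / (5*ECe - ECiw)
LR = 3.22 / (5*11.4 - 3.22)
LR = 3.22 / 53.7800

0.0599


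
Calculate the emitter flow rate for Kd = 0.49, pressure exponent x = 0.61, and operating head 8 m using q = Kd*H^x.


q = Kd * H^x = 0.49 * 8^0.61 = 0.49 * 3.555371

1.7421 L/h


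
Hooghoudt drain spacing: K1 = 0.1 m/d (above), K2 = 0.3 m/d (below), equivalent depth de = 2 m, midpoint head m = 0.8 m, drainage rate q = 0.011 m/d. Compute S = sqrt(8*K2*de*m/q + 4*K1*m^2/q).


S^2 = 8*K2*de*m/q + 4*K1*m^2/q
S^2 = 8*0.3*2*0.8/0.011 + 4*0.1*0.8^2/0.011
S = sqrt(372.3636)

19.2967 m


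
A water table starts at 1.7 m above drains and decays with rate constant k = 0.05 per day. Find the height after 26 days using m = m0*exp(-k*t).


m = m0 * exp(-k*t)
m = 1.7 * exp(-0.05 * 26)
m = 1.7 * exp(-1.3000)

0.4633 m


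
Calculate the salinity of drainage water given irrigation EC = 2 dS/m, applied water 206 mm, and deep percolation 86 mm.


EC_dw = EC_iw * D_iw / D_dw
EC_dw = 2 * 206 / 86
EC_dw = 412 / 86

4.7907 dS/m


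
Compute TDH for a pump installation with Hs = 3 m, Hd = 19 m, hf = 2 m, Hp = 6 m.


TDH = Hs + Hd + hf + Hp = 3 + 19 + 2 + 6 = 30

30 m


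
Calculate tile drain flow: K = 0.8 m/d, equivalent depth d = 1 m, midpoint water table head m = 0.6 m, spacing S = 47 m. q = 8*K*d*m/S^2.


q = 8*K*d*m/S^2
q = 8*0.8*1*0.6/47^2
q = 3.8400 / 2209

0.0017 m/d


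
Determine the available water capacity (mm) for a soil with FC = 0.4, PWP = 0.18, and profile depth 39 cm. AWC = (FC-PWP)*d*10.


AWC = (FC - PWP) * d * 10
AWC = (0.4 - 0.18) * 39 * 10
AWC = 0.2200 * 39 * 10

85.8000 mm


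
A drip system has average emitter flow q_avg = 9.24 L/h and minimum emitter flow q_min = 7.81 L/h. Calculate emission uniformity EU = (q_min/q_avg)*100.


EU = (q_min/q_avg)*100 = (7.81/9.24)*100 = 84.5238%

84.5238 %


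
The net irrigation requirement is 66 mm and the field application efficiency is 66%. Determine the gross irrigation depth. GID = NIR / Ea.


Ea = 66% = 0.66
GID = NIR / Ea = 66 / 0.66 = 100.0000 mm

100.0000 mm


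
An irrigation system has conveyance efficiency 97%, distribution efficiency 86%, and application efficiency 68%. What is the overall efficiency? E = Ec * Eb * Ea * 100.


Ec = 0.97, Eb = 0.86, Ea = 0.68
E = 0.97 * 0.86 * 0.68 * 100 = 56.7256%

56.7256 %


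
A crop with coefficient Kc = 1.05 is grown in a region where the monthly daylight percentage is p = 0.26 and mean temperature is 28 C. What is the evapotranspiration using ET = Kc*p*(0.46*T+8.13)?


ET = Kc * p * (0.46*T + 8.13)
ET = 1.05 * 0.26 * (0.46*28 + 8.13)
ET = 1.05 * 0.26 * 21.0100

5.7357 mm/day


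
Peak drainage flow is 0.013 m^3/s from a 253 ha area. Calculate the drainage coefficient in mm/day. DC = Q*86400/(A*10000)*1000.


DC = Q * 86400 / (A * 10000) * 1000
DC = 0.013 * 86400 / (253 * 10000) * 1000
DC = 1123200.0000 / 2530000

0.4440 mm/day


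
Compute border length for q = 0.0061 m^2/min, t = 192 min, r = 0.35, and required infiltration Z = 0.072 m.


L = q*t/((1+r)*Z)
L = 0.0061*192/((1+0.35)*0.072)
L = 1.1712/0.0972

12.0494 m


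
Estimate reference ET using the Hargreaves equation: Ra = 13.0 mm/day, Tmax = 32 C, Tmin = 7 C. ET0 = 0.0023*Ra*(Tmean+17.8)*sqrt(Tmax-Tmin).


Tmean = (Tmax + Tmin)/2 = (32 + 7)/2 = 19.5
ET0 = 0.0023 * 13.0 * (19.5 + 17.8) * sqrt(32 - 7)
ET0 = 0.0023 * 13.0 * 37.3 * 5.000000

5.5763 mm/day


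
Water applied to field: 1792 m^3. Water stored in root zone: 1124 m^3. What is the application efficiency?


Ea = V_root / V_field * 100 = 1124 / 1792 * 100 = 62.7232%

62.7232 %


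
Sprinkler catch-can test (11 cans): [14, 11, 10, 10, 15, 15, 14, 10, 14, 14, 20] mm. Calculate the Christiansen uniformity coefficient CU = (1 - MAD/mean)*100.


mean = 13.363636 mm
MAD = 2.264463 mm
CU = (1 - 2.264463/13.363636)*100

83.0550 %


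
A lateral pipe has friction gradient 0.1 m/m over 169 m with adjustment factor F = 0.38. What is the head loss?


hf = J * L * F = 0.1 * 169 * 0.38 = 6.4220 m

6.4220 m


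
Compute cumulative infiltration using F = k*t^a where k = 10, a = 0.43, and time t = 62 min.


F = k * t^a = 10 * 62^0.43
F = 10 * 5.898321

58.9832 mm


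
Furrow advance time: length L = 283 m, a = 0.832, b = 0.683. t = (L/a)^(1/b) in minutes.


t = (L/a)^(1/b)
t = (283/0.832)^(1/0.683)
t = 340.144231^(1/0.683)

5089.5687 min


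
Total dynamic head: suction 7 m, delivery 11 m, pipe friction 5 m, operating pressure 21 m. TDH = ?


TDH = Hs + Hd + hf + Hp = 7 + 11 + 5 + 21 = 44

44 m


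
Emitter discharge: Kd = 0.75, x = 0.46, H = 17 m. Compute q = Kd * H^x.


q = Kd * H^x = 0.75 * 17^0.46 = 0.75 * 3.681345

2.7610 L/h


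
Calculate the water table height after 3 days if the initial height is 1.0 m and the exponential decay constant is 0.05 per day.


m = m0 * exp(-k*t)
m = 1.0 * exp(-0.05 * 3)
m = 1.0 * exp(-0.1500)

0.8607 m


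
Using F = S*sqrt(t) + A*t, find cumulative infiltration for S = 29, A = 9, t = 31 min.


F = S*sqrt(t) + A*t
F = 29*sqrt(31) + 9*31
F = 29*5.567764 + 279

440.4652 mm


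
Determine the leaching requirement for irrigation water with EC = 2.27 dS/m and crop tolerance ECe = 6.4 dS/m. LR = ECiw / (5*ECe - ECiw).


LR = ECiw / (5*ECe - ECiw)
LR = 2.27 / (5*6.4 - 2.27)
LR = 2.27 / 29.7300

0.0764


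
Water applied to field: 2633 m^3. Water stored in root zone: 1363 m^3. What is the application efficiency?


Ea = V_root / V_field * 100 = 1363 / 2633 * 100 = 51.7660%

51.7660 %


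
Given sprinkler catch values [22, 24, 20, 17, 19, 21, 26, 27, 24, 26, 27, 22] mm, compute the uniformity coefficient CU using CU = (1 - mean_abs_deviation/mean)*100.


mean = 22.916667 mm
MAD = 2.750000 mm
CU = (1 - 2.750000/22.916667)*100

88.0000 %


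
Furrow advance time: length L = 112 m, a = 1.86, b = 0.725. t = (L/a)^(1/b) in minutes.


t = (L/a)^(1/b)
t = (112/1.86)^(1/0.725)
t = 60.215054^(1/0.725)

284.9480 min


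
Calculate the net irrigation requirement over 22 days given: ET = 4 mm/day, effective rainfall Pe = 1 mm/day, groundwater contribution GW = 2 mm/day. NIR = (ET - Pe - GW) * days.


Daily deficit = ET - Pe - GW = 4 - 1 - 2 = 1 mm/day
NIR = 1 * 22 = 22 mm

22.0000 mm


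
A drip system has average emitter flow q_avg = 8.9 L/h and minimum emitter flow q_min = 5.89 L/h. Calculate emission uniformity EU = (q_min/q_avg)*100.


EU = (q_min/q_avg)*100 = (5.89/8.9)*100 = 66.1798%

66.1798 %


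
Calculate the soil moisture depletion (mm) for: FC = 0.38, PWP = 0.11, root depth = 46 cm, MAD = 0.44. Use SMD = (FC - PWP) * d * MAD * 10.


SMD = (FC - PWP) * d * MAD * 10
SMD = (0.38 - 0.11) * 46 * 0.44 * 10
SMD = 0.2700 * 46 * 0.44 * 10

54.6480 mm


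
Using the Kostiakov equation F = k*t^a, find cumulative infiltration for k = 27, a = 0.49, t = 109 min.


F = k * t^a = 27 * 109^0.49
F = 27 * 9.961827

268.9693 mm


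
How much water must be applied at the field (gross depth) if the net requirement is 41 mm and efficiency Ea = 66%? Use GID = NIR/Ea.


Ea = 66% = 0.66
GID = NIR / Ea = 41 / 0.66 = 62.1212 mm

62.1212 mm


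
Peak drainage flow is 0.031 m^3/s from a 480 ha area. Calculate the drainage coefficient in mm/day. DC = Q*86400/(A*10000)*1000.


DC = Q * 86400 / (A * 10000) * 1000
DC = 0.031 * 86400 / (480 * 10000) * 1000
DC = 2678400.0000 / 4800000

0.5580 mm/day


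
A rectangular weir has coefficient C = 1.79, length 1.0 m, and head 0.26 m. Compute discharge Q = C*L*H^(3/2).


Q = C * L * H^(3/2) = 1.79 * 1.0 * 0.26^1.5 = 1.79 * 1.0 * 0.132575

0.2373 m^3/s


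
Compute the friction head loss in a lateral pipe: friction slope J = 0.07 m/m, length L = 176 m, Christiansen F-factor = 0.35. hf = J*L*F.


hf = J * L * F = 0.07 * 176 * 0.35 = 4.3120 m

4.3120 m


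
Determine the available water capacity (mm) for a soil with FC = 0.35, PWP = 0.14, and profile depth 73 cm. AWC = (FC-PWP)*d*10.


AWC = (FC - PWP) * d * 10
AWC = (0.35 - 0.14) * 73 * 10
AWC = 0.2100 * 73 * 10

153.3000 mm


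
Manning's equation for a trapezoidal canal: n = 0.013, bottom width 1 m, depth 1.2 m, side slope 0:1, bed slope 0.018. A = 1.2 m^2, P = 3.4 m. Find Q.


R = A/P = 1.2/3.4 = 0.352941
Q = (1/0.013) * 1.2 * 0.352941^(2/3) * 0.018^0.5

6.1850 m^3/s


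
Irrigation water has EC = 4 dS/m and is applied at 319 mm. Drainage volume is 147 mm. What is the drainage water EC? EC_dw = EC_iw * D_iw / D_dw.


EC_dw = EC_iw * D_iw / D_dw
EC_dw = 4 * 319 / 147
EC_dw = 1276 / 147

8.6803 dS/m


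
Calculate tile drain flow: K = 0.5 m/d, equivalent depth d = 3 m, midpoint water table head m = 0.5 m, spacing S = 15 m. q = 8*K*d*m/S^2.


q = 8*K*d*m/S^2
q = 8*0.5*3*0.5/15^2
q = 6.0000 / 225

0.0267 m/d


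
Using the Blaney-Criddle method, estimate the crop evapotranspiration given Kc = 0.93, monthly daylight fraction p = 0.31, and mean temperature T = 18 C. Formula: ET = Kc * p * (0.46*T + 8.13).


ET = Kc * p * (0.46*T + 8.13)
ET = 0.93 * 0.31 * (0.46*18 + 8.13)
ET = 0.93 * 0.31 * 16.4100

4.7310 mm/day


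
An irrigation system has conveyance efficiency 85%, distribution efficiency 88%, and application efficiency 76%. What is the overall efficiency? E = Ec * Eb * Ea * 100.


Ec = 0.85, Eb = 0.88, Ea = 0.76
E = 0.85 * 0.88 * 0.76 * 100 = 56.8480%

56.8480 %


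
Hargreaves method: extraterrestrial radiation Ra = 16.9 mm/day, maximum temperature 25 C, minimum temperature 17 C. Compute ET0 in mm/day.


Tmean = (Tmax + Tmin)/2 = (25 + 17)/2 = 21.0
ET0 = 0.0023 * 16.9 * (21.0 + 17.8) * sqrt(25 - 17)
ET0 = 0.0023 * 16.9 * 38.8 * 2.828427

4.2657 mm/day


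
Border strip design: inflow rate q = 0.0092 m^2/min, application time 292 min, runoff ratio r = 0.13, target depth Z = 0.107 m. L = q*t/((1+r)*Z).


L = q*t/((1+r)*Z)
L = 0.0092*292/((1+0.13)*0.107)
L = 2.6864/0.12091

22.2182 m


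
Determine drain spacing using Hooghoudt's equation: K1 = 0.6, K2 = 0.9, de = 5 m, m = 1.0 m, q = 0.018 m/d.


S^2 = 8*K2*de*m/q + 4*K1*m^2/q
S^2 = 8*0.9*5*1.0/0.018 + 4*0.6*1.0^2/0.018
S = sqrt(2133.3333)

46.1880 m


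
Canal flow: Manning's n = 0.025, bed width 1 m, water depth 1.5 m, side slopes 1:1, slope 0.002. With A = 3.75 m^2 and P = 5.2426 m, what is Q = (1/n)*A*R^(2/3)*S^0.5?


R = A/P = 3.75/5.2426 = 0.715294
Q = (1/0.025) * 3.75 * 0.715294^(2/3) * 0.002^0.5

5.3653 m^3/s


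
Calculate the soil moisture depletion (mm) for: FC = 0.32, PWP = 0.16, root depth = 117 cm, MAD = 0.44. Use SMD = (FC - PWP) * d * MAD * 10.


SMD = (FC - PWP) * d * MAD * 10
SMD = (0.32 - 0.16) * 117 * 0.44 * 10
SMD = 0.1600 * 117 * 0.44 * 10

82.3680 mm


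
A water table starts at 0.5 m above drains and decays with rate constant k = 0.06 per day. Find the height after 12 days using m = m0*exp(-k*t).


m = m0 * exp(-k*t)
m = 0.5 * exp(-0.06 * 12)
m = 0.5 * exp(-0.7200)

0.2434 m


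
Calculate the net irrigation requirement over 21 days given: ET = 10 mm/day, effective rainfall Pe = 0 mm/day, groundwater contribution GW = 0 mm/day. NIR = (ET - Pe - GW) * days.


Daily deficit = ET - Pe - GW = 10 - 0 - 0 = 10 mm/day
NIR = 10 * 21 = 210 mm

210.0000 mm


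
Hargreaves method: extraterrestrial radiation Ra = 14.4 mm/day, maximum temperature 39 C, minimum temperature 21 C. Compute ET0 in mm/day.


Tmean = (Tmax + Tmin)/2 = (39 + 21)/2 = 30.0
ET0 = 0.0023 * 14.4 * (30.0 + 17.8) * sqrt(39 - 21)
ET0 = 0.0023 * 14.4 * 47.8 * 4.242641

6.7167 mm/day


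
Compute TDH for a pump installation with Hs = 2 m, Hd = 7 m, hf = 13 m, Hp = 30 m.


TDH = Hs + Hd + hf + Hp = 2 + 7 + 13 + 30 = 52

52 m


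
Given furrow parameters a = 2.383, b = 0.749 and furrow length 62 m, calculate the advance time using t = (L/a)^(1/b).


t = (L/a)^(1/b)
t = (62/2.383)^(1/0.749)
t = 26.017625^(1/0.749)

77.5431 min


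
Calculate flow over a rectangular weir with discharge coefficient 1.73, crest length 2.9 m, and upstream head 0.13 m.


Q = C * L * H^(3/2) = 1.73 * 2.9 * 0.13^1.5 = 1.73 * 2.9 * 0.046872

0.2352 m^3/s


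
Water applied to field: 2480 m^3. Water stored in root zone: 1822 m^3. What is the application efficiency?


Ea = V_root / V_field * 100 = 1822 / 2480 * 100 = 73.4677%

73.4677 %


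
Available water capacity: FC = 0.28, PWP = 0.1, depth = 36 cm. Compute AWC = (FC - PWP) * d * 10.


AWC = (FC - PWP) * d * 10
AWC = (0.28 - 0.1) * 36 * 10
AWC = 0.1800 * 36 * 10

64.8000 mm


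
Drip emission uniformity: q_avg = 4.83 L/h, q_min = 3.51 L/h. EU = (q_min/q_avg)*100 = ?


EU = (q_min/q_avg)*100 = (3.51/4.83)*100 = 72.6708%

72.6708 %


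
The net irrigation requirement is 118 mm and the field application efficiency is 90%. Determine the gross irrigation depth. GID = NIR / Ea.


Ea = 90% = 0.9
GID = NIR / Ea = 118 / 0.9 = 131.1111 mm

131.1111 mm


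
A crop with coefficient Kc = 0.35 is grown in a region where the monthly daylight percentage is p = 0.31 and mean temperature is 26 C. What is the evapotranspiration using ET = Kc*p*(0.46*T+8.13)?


ET = Kc * p * (0.46*T + 8.13)
ET = 0.35 * 0.31 * (0.46*26 + 8.13)
ET = 0.35 * 0.31 * 20.0900

2.1798 mm/day


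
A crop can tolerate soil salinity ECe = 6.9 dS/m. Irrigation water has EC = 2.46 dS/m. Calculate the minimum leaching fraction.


LR = ECiw / (5*ECe - ECiw)
LR = 2.46 / (5*6.9 - 2.46)
LR = 2.46 / 32.0400

0.0768


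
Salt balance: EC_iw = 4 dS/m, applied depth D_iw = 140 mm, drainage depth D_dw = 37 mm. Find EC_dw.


EC_dw = EC_iw * D_iw / D_dw
EC_dw = 4 * 140 / 37
EC_dw = 560 / 37

15.1351 dS/m


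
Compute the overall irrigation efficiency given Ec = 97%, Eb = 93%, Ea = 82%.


Ec = 0.97, Eb = 0.93, Ea = 0.82
E = 0.97 * 0.93 * 0.82 * 100 = 73.9722%

73.9722 %


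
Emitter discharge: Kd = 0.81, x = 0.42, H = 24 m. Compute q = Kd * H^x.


q = Kd * H^x = 0.81 * 24^0.42 = 0.81 * 3.799170

3.0773 L/h


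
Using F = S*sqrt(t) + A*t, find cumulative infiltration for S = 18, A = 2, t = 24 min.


F = S*sqrt(t) + A*t
F = 18*sqrt(24) + 2*24
F = 18*4.898979 + 48

136.1816 mm


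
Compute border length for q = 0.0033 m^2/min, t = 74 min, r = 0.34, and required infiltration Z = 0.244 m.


L = q*t/((1+r)*Z)
L = 0.0033*74/((1+0.34)*0.244)
L = 0.2442/0.32696

0.7469 m


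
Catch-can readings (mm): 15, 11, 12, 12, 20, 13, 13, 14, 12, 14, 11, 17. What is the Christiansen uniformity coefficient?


mean = 13.666667 mm
MAD = 1.944444 mm
CU = (1 - 1.944444/13.666667)*100

85.7724 %


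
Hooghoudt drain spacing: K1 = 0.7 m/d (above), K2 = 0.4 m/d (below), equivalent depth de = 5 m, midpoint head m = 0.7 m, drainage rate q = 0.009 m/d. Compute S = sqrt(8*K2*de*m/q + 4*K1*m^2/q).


S^2 = 8*K2*de*m/q + 4*K1*m^2/q
S^2 = 8*0.4*5*0.7/0.009 + 4*0.7*0.7^2/0.009
S = sqrt(1396.8889)

37.3750 m


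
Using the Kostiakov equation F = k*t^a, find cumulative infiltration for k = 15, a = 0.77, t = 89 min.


F = k * t^a = 15 * 89^0.77
F = 15 * 31.697886

475.4683 mm


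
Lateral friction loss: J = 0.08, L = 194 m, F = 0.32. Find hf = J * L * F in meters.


hf = J * L * F = 0.08 * 194 * 0.32 = 4.9664 m

4.9664 m


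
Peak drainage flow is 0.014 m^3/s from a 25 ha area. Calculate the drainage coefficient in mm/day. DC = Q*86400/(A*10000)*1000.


DC = Q * 86400 / (A * 10000) * 1000
DC = 0.014 * 86400 / (25 * 10000) * 1000
DC = 1209600.0000 / 250000

4.8384 mm/day


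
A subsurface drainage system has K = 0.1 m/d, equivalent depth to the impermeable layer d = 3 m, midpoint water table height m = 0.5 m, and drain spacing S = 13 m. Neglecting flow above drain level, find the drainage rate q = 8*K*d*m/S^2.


q = 8*K*d*m/S^2
q = 8*0.1*3*0.5/13^2
q = 1.2000 / 169

0.0071 m/d


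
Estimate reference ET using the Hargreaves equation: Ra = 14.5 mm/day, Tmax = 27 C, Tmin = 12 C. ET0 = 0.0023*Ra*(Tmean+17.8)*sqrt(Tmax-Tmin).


Tmean = (Tmax + Tmin)/2 = (27 + 12)/2 = 19.5
ET0 = 0.0023 * 14.5 * (19.5 + 17.8) * sqrt(27 - 12)
ET0 = 0.0023 * 14.5 * 37.3 * 3.872983

4.8178 mm/day


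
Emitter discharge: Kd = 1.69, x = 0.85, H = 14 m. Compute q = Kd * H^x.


q = Kd * H^x = 1.69 * 14^0.85 = 1.69 * 9.423426

15.9256 L/h


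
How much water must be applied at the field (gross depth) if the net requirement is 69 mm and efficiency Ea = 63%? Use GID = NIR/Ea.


Ea = 63% = 0.63
GID = NIR / Ea = 69 / 0.63 = 109.5238 mm

109.5238 mm


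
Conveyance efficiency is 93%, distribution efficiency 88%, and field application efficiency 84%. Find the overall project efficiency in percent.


Ec = 0.93, Eb = 0.88, Ea = 0.84
E = 0.93 * 0.88 * 0.84 * 100 = 68.7456%

68.7456 %


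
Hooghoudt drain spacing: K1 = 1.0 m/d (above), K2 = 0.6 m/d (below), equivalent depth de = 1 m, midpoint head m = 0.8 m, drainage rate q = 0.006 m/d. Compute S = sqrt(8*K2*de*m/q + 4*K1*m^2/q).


S^2 = 8*K2*de*m/q + 4*K1*m^2/q
S^2 = 8*0.6*1*0.8/0.006 + 4*1.0*0.8^2/0.006
S = sqrt(1066.6667)

32.6599 m


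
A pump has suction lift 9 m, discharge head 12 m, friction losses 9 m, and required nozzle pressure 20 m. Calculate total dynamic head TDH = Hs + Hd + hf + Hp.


TDH = Hs + Hd + hf + Hp = 9 + 12 + 9 + 20 = 50

50 m


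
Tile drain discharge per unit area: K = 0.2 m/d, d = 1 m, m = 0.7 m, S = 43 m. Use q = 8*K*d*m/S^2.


q = 8*K*d*m/S^2
q = 8*0.2*1*0.7/43^2
q = 1.1200 / 1849

6.0573e-04 m/d


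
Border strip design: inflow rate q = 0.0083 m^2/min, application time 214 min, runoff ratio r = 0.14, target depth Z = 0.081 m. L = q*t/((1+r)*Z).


L = q*t/((1+r)*Z)
L = 0.0083*214/((1+0.14)*0.081)
L = 1.7762/0.09234

19.2354 m


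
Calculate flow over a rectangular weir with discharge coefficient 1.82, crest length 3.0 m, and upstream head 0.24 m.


Q = C * L * H^(3/2) = 1.82 * 3.0 * 0.24^1.5 = 1.82 * 3.0 * 0.117576

0.6420 m^3/s


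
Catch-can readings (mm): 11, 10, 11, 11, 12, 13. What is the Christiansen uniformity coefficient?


mean = 11.333333 mm
MAD = 0.777778 mm
CU = (1 - 0.777778/11.333333)*100

93.1373 %


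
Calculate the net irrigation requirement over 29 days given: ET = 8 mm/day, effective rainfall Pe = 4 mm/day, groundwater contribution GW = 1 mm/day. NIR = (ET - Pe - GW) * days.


Daily deficit = ET - Pe - GW = 8 - 4 - 1 = 3 mm/day
NIR = 3 * 29 = 87 mm

87.0000 mm


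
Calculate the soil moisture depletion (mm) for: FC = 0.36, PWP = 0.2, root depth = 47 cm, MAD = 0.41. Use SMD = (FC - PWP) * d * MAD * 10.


SMD = (FC - PWP) * d * MAD * 10
SMD = (0.36 - 0.2) * 47 * 0.41 * 10
SMD = 0.1600 * 47 * 0.41 * 10

30.8320 mm


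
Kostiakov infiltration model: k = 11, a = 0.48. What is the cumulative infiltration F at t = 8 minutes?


F = k * t^a = 11 * 8^0.48
F = 11 * 2.713209

29.8453 mm


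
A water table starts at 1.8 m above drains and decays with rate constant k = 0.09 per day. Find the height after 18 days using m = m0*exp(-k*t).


m = m0 * exp(-k*t)
m = 1.8 * exp(-0.09 * 18)
m = 1.8 * exp(-1.6200)

0.3562 m


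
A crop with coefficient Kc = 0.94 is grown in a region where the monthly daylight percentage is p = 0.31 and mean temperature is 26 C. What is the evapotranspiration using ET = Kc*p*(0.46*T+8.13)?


ET = Kc * p * (0.46*T + 8.13)
ET = 0.94 * 0.31 * (0.46*26 + 8.13)
ET = 0.94 * 0.31 * 20.0900

5.8542 mm/day


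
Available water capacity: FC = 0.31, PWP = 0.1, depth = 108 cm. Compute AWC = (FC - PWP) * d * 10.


AWC = (FC - PWP) * d * 10
AWC = (0.31 - 0.1) * 108 * 10
AWC = 0.2100 * 108 * 10

226.8000 mm


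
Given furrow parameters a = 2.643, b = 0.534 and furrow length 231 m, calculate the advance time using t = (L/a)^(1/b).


t = (L/a)^(1/b)
t = (231/2.643)^(1/0.534)
t = 87.400681^(1/0.534)

4323.1025 min


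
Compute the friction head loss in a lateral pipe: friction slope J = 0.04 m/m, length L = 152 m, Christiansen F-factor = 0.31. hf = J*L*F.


hf = J * L * F = 0.04 * 152 * 0.31 = 1.8848 m

1.8848 m


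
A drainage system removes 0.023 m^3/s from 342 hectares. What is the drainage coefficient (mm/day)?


DC = Q * 86400 / (A * 10000) * 1000
DC = 0.023 * 86400 / (342 * 10000) * 1000
DC = 1987200.0000 / 3420000

0.5811 mm/day


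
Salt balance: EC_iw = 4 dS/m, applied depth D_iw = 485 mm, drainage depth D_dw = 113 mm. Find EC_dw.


EC_dw = EC_iw * D_iw / D_dw
EC_dw = 4 * 485 / 113
EC_dw = 1940 / 113

17.1681 dS/m


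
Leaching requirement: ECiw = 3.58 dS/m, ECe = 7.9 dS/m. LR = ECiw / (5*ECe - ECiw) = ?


LR = ECiw / (5*ECe - ECiw)
LR = 3.58 / (5*7.9 - 3.58)
LR = 3.58 / 35.9200

0.0997


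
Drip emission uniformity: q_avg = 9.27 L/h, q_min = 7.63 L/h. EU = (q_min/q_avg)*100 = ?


EU = (q_min/q_avg)*100 = (7.63/9.27)*100 = 82.3085%

82.3085 %


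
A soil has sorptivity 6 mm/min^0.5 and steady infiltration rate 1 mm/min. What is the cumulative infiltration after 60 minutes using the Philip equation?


F = S*sqrt(t) + A*t
F = 6*sqrt(60) + 1*60
F = 6*7.745967 + 60

106.4758 mm


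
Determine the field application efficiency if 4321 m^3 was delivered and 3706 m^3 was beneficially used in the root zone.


Ea = V_root / V_field * 100 = 3706 / 4321 * 100 = 85.7672%

85.7672 %


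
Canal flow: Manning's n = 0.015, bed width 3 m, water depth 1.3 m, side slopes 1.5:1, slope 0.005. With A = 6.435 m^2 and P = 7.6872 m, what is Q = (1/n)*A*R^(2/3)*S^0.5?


R = A/P = 6.435/7.6872 = 0.837106
Q = (1/0.015) * 6.435 * 0.837106^(2/3) * 0.005^0.5

26.9440 m^3/s


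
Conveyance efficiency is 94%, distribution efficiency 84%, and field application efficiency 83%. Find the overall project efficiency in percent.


Ec = 0.94, Eb = 0.84, Ea = 0.83
E = 0.94 * 0.84 * 0.83 * 100 = 65.5368%

65.5368 %


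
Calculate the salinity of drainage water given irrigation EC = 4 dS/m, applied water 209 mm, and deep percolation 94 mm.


EC_dw = EC_iw * D_iw / D_dw
EC_dw = 4 * 209 / 94
EC_dw = 836 / 94

8.8936 dS/m


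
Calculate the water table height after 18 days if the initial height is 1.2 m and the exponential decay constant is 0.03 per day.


m = m0 * exp(-k*t)
m = 1.2 * exp(-0.03 * 18)
m = 1.2 * exp(-0.5400)

0.6993 m


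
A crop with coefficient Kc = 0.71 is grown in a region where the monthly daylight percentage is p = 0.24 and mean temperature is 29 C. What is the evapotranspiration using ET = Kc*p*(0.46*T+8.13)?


ET = Kc * p * (0.46*T + 8.13)
ET = 0.71 * 0.24 * (0.46*29 + 8.13)
ET = 0.71 * 0.24 * 21.4700

3.6585 mm/day


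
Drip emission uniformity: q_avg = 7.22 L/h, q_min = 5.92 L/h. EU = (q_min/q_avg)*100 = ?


EU = (q_min/q_avg)*100 = (5.92/7.22)*100 = 81.9945%

81.9945 %


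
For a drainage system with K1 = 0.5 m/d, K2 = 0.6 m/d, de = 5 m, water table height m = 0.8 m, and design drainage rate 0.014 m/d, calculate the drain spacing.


S^2 = 8*K2*de*m/q + 4*K1*m^2/q
S^2 = 8*0.6*5*0.8/0.014 + 4*0.5*0.8^2/0.014
S = sqrt(1462.8571)

38.2473 m


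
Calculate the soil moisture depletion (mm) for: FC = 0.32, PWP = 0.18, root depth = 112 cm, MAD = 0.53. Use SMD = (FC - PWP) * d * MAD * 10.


SMD = (FC - PWP) * d * MAD * 10
SMD = (0.32 - 0.18) * 112 * 0.53 * 10
SMD = 0.1400 * 112 * 0.53 * 10

83.1040 mm


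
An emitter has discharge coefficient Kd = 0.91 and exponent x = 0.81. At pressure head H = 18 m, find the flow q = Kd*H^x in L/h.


q = Kd * H^x = 0.91 * 18^0.81 = 0.91 * 10.393713

9.4583 L/h


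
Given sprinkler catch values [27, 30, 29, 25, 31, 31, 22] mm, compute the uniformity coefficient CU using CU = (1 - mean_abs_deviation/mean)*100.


mean = 27.857143 mm
MAD = 2.734694 mm
CU = (1 - 2.734694/27.857143)*100

90.1831 %


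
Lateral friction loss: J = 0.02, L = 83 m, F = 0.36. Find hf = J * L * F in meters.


hf = J * L * F = 0.02 * 83 * 0.36 = 0.5976 m

0.5976 m


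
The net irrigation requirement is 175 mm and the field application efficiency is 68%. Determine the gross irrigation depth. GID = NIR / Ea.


Ea = 68% = 0.68
GID = NIR / Ea = 175 / 0.68 = 257.3529 mm

257.3529 mm


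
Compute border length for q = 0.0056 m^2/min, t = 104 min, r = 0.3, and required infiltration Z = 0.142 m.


L = q*t/((1+r)*Z)
L = 0.0056*104/((1+0.3)*0.142)
L = 0.5824/0.1846

3.1549 m


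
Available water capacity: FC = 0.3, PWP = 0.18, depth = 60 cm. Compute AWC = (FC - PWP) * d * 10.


AWC = (FC - PWP) * d * 10
AWC = (0.3 - 0.18) * 60 * 10
AWC = 0.1200 * 60 * 10

72.0000 mm


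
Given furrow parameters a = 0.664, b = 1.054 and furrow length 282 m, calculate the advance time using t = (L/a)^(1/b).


t = (L/a)^(1/b)
t = (282/0.664)^(1/1.054)
t = 424.698795^(1/1.054)

311.4838 min


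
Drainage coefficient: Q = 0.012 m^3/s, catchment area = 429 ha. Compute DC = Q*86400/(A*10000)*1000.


DC = Q * 86400 / (A * 10000) * 1000
DC = 0.012 * 86400 / (429 * 10000) * 1000
DC = 1036800.0000 / 4290000

0.2417 mm/day


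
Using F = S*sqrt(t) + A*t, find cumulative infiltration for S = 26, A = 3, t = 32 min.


F = S*sqrt(t) + A*t
F = 26*sqrt(32) + 3*32
F = 26*5.656854 + 96

243.0782 mm
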